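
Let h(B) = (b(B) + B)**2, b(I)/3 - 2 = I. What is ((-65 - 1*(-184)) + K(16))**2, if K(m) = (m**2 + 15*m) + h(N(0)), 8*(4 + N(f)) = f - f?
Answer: 511225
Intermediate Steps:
N(f) = -4 (N(f) = -4 + (f - f)/8 = -4 + (1/8)*0 = -4 + 0 = -4)
b(I) = 6 + 3*I
h(B) = (6 + 4*B)**2 (h(B) = ((6 + 3*B) + B)**2 = (6 + 4*B)**2)
K(m) = 100 + m**2 + 15*m (K(m) = (m**2 + 15*m) + 4*(3 + 2*(-4))**2 = (m**2 + 15*m) + 4*(3 - 8)**2 = (m**2 + 15*m) + 4*(-5)**2 = (m**2 + 15*m) + 4*25 = (m**2 + 15*m) + 100 = 100 + m**2 + 15*m)
((-65 - 1*(-184)) + K(16))**2 = ((-65 - 1*(-184)) + (100 + 16**2 + 15*16))**2 = ((-65 + 184) + (100 + 256 + 240))**2 = (119 + 596)**2 = 715**2 = 511225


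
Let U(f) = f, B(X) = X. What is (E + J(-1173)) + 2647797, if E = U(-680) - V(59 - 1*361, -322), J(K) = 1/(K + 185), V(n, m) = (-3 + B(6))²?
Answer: 2615342703/988 ≈ 2.6471e+6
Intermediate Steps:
V(n, m) = 9 (V(n, m) = (-3 + 6)² = 3² = 9)
J(K) = 1/(185 + K)
E = -689 (E = -680 - 1*9 = -680 - 9 = -689)
(E + J(-1173)) + 2647797 = (-689 + 1/(185 - 1173)) + 2647797 = (-689 + 1/(-988)) + 2647797 = (-689 - 1/988) + 2647797 = -680733/988 + 2647797 = 2615342703/988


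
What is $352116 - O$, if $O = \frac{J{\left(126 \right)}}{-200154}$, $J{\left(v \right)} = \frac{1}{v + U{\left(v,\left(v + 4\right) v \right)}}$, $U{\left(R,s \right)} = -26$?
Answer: $\frac{7047742586401}{20015400} \approx 3.5212 \cdot 10^{5}$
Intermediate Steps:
$J{\left(v \right)} = \frac{1}{-26 + v}$ ($J{\left(v \right)} = \frac{1}{v - 26} = \frac{1}{-26 + v}$)
$O = - \frac{1}{20015400}$ ($O = \frac{1}{\left(-26 + 126\right) \left(-200154\right)} = \frac{1}{100} \left(- \frac{1}{200154}\right) = - \frac{1}{20015400} \approx -4.9961 \cdot 10^{-8}$)
$352116 - O = 352116 - - \frac{1}{20015400} = 352116 + \frac{1}{20015400} = \frac{7047742586401}{20015400}$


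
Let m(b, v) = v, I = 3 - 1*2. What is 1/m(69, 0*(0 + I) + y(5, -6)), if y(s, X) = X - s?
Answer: -1/11 ≈ -0.090909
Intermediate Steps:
I = 1 (I = 3 - 2 = 1)
1/m(69, 0*(0 + I) + y(5, -6)) = 1/(0*(0 + 1) + (-6 - 1*5)) = 1/(0*1 + (-6 - 5)) = 1/(0 - 11) = 1/(-11) = -1/11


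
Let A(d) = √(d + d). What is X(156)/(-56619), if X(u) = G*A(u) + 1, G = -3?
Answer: -1/56619 + 2*√78/18873 ≈ 0.00091825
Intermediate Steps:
A(d) = √2*√d (A(d) = √(2*d) = √2*√d)
X(u) = 1 - 3*√2*√u (X(u) = -3*√2*√u + 1 = 1 - 3*√2*√u)
X(156)/(-56619) = (1 - 3*√2*√156)/(-56619) = (1 - 3*√2*2*√39)*(-1/56619) = (1 - 6*√78)*(-1/56619) = -1/56619 + 2*√78/18873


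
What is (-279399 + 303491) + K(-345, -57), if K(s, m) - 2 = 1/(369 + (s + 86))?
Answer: 2650341/110 ≈ 24094.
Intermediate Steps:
K(s, m) = 2 + 1/(455 + s) (K(s, m) = 2 + 1/(369 + (s + 86)) = 2 + 1/(369 + (86 + s)) = 2 + 1/(455 + s))
(-279399 + 303491) + K(-345, -57) = (-279399 + 303491) + (911 + 2*(-345))/(455 - 345) = 24092 + (911 - 690)/110 = 24092 + (1/110)*221 = 24092 + 221/110 = 2650341/110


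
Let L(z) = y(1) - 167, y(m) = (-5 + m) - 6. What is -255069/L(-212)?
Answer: 85023/59 ≈ 1441.1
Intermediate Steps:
y(m) = -11 + m
L(z) = -177 (L(z) = (-11 + 1) - 167 = -10 - 167 = -177)
-255069/L(-212) = -255069/(-177) = -255069*(-1/177) = 85023/59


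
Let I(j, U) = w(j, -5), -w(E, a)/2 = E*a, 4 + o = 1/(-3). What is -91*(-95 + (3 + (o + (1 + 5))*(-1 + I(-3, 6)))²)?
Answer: -1861951/9 ≈ -2.0688e+5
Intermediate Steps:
o = -13/3 (o = -4 + 1/(-3) = -4 - ⅓ = -13/3 ≈ -4.3333)
w(E, a) = -2*E*a
I(j, U) = 10*j (I(j, U) = -2*j*(-5) = 10*j)
-91*(-95 + (3 + (o + (1 + 5))*(-1 + I(-3, 6)))²) = -91*(-95 + (3 + (-13/3 + (1 + 5))*(-1 + 10*(-3)))²) = -91*(-95 + (3 + (-13/3 + 6)*(-1 - 30))²) = -91*(-95 + (3 + (5/3)*(-31))²) = -91*(-95 + (3 - 155/3)²) = -91*(-95 + (-146/3)²) = -91*(-95 + 21316/9) = -91*20461/9 = -1861951/9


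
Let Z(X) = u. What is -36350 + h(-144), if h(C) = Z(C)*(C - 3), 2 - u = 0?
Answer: -36644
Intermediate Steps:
u = 2 (u = 2 - 1*0 = 2 + 0 = 2)
Z(X) = 2
h(C) = -6 + 2*C (h(C) = 2*(C - 3) = 2*(-3 + C) = -6 + 2*C)
-36350 + h(-144) = -36350 + (-6 + 2*(-144)) = -36350 + (-6 - 288) = -36350 - 294 = -36644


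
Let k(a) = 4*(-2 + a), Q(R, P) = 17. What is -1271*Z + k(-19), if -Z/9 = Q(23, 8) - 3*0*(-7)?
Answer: 194379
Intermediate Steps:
Z = -153 (Z = -9*(17 - 3*0*(-7)) = -9*(17 + 0*(-7)) = -9*(17 + 0) = -9*17 = -153)
k(a) = -8 + 4*a
-1271*Z + k(-19) = -1271*(-153) + (-8 + 4*(-19)) = 194463 + (-8 - 76) = 194463 - 84 = 194379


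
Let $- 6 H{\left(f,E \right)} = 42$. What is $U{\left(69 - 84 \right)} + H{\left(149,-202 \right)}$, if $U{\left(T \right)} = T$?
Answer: $-22$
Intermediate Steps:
$H{\left(f,E \right)} = -7$ ($H{\left(f,E \right)} = \left(- \frac{1}{6}\right) 42 = -7$)
$U{\left(69 - 84 \right)} + H{\left(149,-202 \right)} = \left(69 - 84\right) - 7 = -15 - 7 = -22$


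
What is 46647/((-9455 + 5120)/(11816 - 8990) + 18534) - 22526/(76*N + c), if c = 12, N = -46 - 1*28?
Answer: 319924533373/48985977898 ≈ 6.5309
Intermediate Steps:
N = -74 (N = -46 - 28 = -74)
46647/((-9455 + 5120)/(11816 - 8990) + 18534) - 22526/(76*N + c) = 46647/((-9455 + 5120)/(11816 - 8990) + 18534) - 22526/(76*(-74) + 12) = 46647/(-4335/2826 + 18534) - 22526/(-5624 + 12) = 46647/(-4335*1/2826 + 18534) - 22526/(-5612) = 46647/(-1445/942 + 18534) - 22526*(-1/5612) = 46647/(17457583/942) + 11263/2806 = 46647*(942/17457583) + 11263/2806 = 43941474/17457583 + 11263/2806 = 319924533373/48985977898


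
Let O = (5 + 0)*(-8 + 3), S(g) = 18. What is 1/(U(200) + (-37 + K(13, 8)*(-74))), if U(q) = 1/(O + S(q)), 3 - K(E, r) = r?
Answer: 7/2330 ≈ 0.0030043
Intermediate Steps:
K(E, r) = 3 - r
O = -25 (O = 5*(-5) = -25)
U(q) = -⅐ (U(q) = 1/(-25 + 18) = 1/(-7) = -⅐)
1/(U(200) + (-37 + K(13, 8)*(-74))) = 1/(-⅐ + (-37 + (3 - 1*8)*(-74))) = 1/(-⅐ + (-37 + (3 - 8)*(-74))) = 1/(-⅐ + (-37 - 5*(-74))) = 1/(-⅐ + (-37 + 370)) = 1/(-⅐ + 333) = 1/(2330/7) = 7/2330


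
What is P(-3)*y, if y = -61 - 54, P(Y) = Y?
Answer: 345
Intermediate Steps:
y = -115
P(-3)*y = -3*(-115) = 345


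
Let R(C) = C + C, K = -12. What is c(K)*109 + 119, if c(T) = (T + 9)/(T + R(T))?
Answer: 1537/12 ≈ 128.08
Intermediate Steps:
R(C) = 2*C
c(T) = (9 + T)/(3*T) (c(T) = (T + 9)/(T + 2*T) = (9 + T)/((3*T)) = (9 + T)*(1/(3*T)) = (9 + T)/(3*T))
c(K)*109 + 119 = ((⅓)*(9 - 12)/(-12))*109 + 119 = ((⅓)*(-1/12)*(-3))*109 + 119 = (1/12)*109 + 119 = 109/12 + 119 = 1537/12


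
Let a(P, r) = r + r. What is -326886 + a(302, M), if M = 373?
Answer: -326140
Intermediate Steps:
a(P, r) = 2*r
-326886 + a(302, M) = -326886 + 2*373 = -326886 + 746 = -326140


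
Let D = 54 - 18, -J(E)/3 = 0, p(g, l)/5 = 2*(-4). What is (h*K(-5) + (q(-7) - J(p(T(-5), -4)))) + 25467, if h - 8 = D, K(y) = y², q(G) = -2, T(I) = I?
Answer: 26565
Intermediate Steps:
p(g, l) = -40 (p(g, l) = 5*(2*(-4)) = 5*(-8) = -40)
J(E) = 0 (J(E) = -3*0 = 0)
D = 36
h = 44 (h = 8 + 36 = 44)
(h*K(-5) + (q(-7) - J(p(T(-5), -4)))) + 25467 = (44*(-5)² + (-2 - 1*0)) + 25467 = (44*25 + (-2 + 0)) + 25467 = (1100 - 2) + 25467 = 1098 + 25467 = 26565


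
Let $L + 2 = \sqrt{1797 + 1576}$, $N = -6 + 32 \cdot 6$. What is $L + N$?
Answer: $184 + \sqrt{3373} \approx 242.08$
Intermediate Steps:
$N = 186$ ($N = -6 + 192 = 186$)
$L = -2 + \sqrt{3373}$ ($L = -2 + \sqrt{1797 + 1576} = -2 + \sqrt{3373} \approx 56.078$)
$L + N = \left(-2 + \sqrt{3373}\right) + 186 = 184 + \sqrt{3373}$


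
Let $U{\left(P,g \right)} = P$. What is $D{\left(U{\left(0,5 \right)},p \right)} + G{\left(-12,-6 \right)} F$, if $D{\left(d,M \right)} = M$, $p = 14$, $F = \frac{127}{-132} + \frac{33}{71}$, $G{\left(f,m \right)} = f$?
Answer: $\frac{15595}{781} \approx 19.968$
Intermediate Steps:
$F = - \frac{4661}{9372}$ ($F = 127 \left(- \frac{1}{132}\right) + 33 \cdot \frac{1}{71} = - \frac{127}{132} + \frac{33}{71} = - \frac{4661}{9372} \approx -0.49733$)
$D{\left(U{\left(0,5 \right)},p \right)} + G{\left(-12,-6 \right)} F = 14 - - \frac{4661}{781} = 14 + \frac{4661}{781} = \frac{15595}{781}$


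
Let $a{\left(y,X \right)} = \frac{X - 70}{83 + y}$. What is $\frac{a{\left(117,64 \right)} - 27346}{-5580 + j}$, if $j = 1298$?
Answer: $\frac{2734603}{428200} \approx 6.3863$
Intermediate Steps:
$a{\left(y,X \right)} = \frac{-70 + X}{83 + y}$
$\frac{a{\left(117,64 \right)} - 27346}{-5580 + j} = \frac{\frac{-70 + 64}{83 + 117} - 27346}{-5580 + 1298} = \frac{\frac{1}{200} \left(-6\right) - 27346}{-4282} = \left(\frac{1}{200} \left(-6\right) - 27346\right) \left(- \frac{1}{4282}\right) = \left(- \frac{3}{100} - 27346\right) \left(- \frac{1}{4282}\right) = \left(- \frac{2734603}{100}\right) \left(- \frac{1}{4282}\right) = \frac{2734603}{428200}$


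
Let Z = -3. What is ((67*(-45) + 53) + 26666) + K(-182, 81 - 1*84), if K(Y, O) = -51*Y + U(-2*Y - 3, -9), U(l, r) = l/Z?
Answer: 98597/3 ≈ 32866.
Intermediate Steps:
U(l, r) = -l/3 (U(l, r) = l/(-3) = l*(-1/3) = -l/3)
K(Y, O) = 1 - 151*Y/3 (K(Y, O) = -51*Y - (-2*Y - 3)/3 = -51*Y - (-3 - 2*Y)/3 = -51*Y + (1 + 2*Y/3) = 1 - 151*Y/3)
((67*(-45) + 53) + 26666) + K(-182, 81 - 1*84) = ((67*(-45) + 53) + 26666) + (1 - 151/3*(-182)) = ((-3015 + 53) + 26666) + (1 + 27482/3) = (-2962 + 26666) + 27485/3 = 23704 + 27485/3 = 98597/3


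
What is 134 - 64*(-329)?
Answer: 21190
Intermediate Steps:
134 - 64*(-329) = 134 + 21056 = 21190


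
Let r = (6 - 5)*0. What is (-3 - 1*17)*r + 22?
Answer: 22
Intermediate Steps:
r = 0 (r = 1*0 = 0)
(-3 - 1*17)*r + 22 = (-3 - 1*17)*0 + 22 = (-3 - 17)*0 + 22 = -20*0 + 22 = 0 + 22 = 22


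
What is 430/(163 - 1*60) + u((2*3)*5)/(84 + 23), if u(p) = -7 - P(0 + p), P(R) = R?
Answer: 42199/11021 ≈ 3.8290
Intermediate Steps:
u(p) = -7 - p (u(p) = -7 - (0 + p) = -7 - p)
430/(163 - 1*60) + u((2*3)*5)/(84 + 23) = 430/(163 - 1*60) + (-7 - 2*3*5)/(84 + 23) = 430/(163 - 60) + (-7 - 6*5)/107 = 430/103 + (-7 - 1*30)*(1/107) = 430*(1/103) + (-7 - 30)*(1/107) = 430/103 - 37*1/107 = 430/103 - 37/107 = 42199/11021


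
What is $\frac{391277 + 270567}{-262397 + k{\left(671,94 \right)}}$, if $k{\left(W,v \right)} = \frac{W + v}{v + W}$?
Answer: $- \frac{165461}{65599} \approx -2.5223$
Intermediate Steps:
$k{\left(W,v \right)} = 1$ ($k{\left(W,v \right)} = \frac{W + v}{W + v} = 1$)
$\frac{391277 + 270567}{-262397 + k{\left(671,94 \right)}} = \frac{391277 + 270567}{-262397 + 1} = \frac{661844}{-262396} = 661844 \left(- \frac{1}{262396}\right) = - \frac{165461}{65599}$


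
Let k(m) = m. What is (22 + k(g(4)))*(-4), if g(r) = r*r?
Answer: -152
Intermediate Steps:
g(r) = r²
(22 + k(g(4)))*(-4) = (22 + 4²)*(-4) = (22 + 16)*(-4) = 38*(-4) = -152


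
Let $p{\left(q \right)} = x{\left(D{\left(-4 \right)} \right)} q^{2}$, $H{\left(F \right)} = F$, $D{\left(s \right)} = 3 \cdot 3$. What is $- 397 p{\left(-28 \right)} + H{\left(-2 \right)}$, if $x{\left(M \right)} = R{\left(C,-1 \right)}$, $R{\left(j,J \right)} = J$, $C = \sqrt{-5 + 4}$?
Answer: $311246$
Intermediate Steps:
$C = i$ ($C = \sqrt{-1} = i \approx 1.0 i$)
$D{\left(s \right)} = 9$
$x{\left(M \right)} = -1$
$p{\left(q \right)} = - q^{2}$
$- 397 p{\left(-28 \right)} + H{\left(-2 \right)} = - 397 \left(- \left(-28\right)^{2}\right) - 2 = - 397 \left(\left(-1\right) 784\right) - 2 = \left(-397\right) \left(-784\right) - 2 = 311248 - 2 = 311246$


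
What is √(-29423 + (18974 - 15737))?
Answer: I*√26186 ≈ 161.82*I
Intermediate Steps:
√(-29423 + (18974 - 15737)) = √(-29423 + 3237) = √(-26186) = I*√26186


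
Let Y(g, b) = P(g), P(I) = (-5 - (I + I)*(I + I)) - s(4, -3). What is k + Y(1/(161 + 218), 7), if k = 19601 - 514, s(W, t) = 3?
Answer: 2740526635/143641 ≈ 19079.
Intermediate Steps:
P(I) = -8 - 4*I² (P(I) = (-5 - (I + I)*(I + I)) - 1*3 = (-5 - 2*I*2*I) - 3 = (-5 - 4*I²) - 3 = -8 - 4*I²)
Y(g, b) = -8 - 4*g²
k = 19087
k + Y(1/(161 + 218), 7) = 19087 + (-8 - 4/(161 + 218)²) = 19087 + (-8 - 4*(1/379)²) = 19087 + (-8 - 4*1/143641) = 19087 + (-8 - 4/143641) = 19087 - 1149132/143641 = 2740526635/143641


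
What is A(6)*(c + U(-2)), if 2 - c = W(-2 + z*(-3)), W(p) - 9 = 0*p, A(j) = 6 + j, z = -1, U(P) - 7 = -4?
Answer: -48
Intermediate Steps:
U(P) = 3 (U(P) = 7 - 4 = 3)
W(p) = 9 (W(p) = 9 + 0*p = 9 + 0 = 9)
c = -7 (c = 2 - 1*9 = 2 - 9 = -7)
A(6)*(c + U(-2)) = (6 + 6)*(-7 + 3) = 12*(-4) = -48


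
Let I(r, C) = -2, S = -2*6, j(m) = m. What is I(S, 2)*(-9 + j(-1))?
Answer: 20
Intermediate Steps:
S = -12
I(S, 2)*(-9 + j(-1)) = -2*(-9 - 1) = -2*(-10) = 20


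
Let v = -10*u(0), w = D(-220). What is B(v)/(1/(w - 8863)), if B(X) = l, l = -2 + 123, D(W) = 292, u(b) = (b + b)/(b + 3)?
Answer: -1037091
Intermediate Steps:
u(b) = 2*b/(3 + b) (u(b) = (2*b)/(3 + b) = 2*b/(3 + b))
w = 292
v = 0 (v = -20*0/(3 + 0) = -20*0/3 = -10*0 = 0)
l = 121
B(X) = 121
B(v)/(1/(w - 8863)) = 121/(1/(292 - 8863)) = 121/(1/(-8571)) = 121/(-1/8571) = 121*(-8571) = -1037091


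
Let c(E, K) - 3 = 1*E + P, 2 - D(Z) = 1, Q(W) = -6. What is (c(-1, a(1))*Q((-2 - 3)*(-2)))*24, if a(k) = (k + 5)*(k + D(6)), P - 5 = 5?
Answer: -1728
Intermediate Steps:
P = 10 (P = 5 + 5 = 10)
D(Z) = 1 (D(Z) = 2 - 1*1 = 2 - 1 = 1)
a(k) = (1 + k)*(5 + k) (a(k) = (k + 5)*(k + 1) = (5 + k)*(1 + k) = (1 + k)*(5 + k))
c(E, K) = 13 + E (c(E, K) = 3 + (1*E + 10) = 3 + (E + 10) = 3 + (10 + E) = 13 + E)
(c(-1, a(1))*Q((-2 - 3)*(-2)))*24 = ((13 - 1)*(-6))*24 = (12*(-6))*24 = -72*24 = -1728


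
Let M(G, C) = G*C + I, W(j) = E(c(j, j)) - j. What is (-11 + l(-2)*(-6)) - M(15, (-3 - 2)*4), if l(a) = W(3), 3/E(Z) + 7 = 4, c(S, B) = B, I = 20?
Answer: 293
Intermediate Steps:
E(Z) = -1 (E(Z) = 3/(-7 + 4) = 3/(-3) = 3*(-⅓) = -1)
W(j) = -1 - j
l(a) = -4 (l(a) = -1 - 1*3 = -1 - 3 = -4)
M(G, C) = 20 + C*G (M(G, C) = G*C + 20 = C*G + 20 = 20 + C*G)
(-11 + l(-2)*(-6)) - M(15, (-3 - 2)*4) = (-11 - 4*(-6)) - (20 + ((-3 - 2)*4)*15) = (-11 + 24) - (20 - 5*4*15) = 13 - (20 - 20*15) = 13 - (20 - 300) = 13 - 1*(-280) = 13 + 280 = 293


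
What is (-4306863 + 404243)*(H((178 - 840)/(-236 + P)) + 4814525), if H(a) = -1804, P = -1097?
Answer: -18782221229020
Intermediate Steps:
(-4306863 + 404243)*(H((178 - 840)/(-236 + P)) + 4814525) = (-4306863 + 404243)*(-1804 + 4814525) = -3902620*4812721 = -18782221229020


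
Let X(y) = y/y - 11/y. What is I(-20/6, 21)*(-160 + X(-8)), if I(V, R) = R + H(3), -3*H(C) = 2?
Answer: -76921/24 ≈ -3205.0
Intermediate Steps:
H(C) = -2/3 (H(C) = -1/3*2 = -2/3)
X(y) = 1 - 11/y
I(V, R) = -2/3 + R (I(V, R) = R - 2/3 = -2/3 + R)
I(-20/6, 21)*(-160 + X(-8)) = (-2/3 + 21)*(-160 + (-11 - 8)/(-8)) = 61*(-160 - 1/8*(-19))/3 = 61*(-160 + 19/8)/3 = (61/3)*(-1261/8) = -76921/24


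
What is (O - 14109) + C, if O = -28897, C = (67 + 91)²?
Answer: -18042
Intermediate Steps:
C = 24964 (C = 158² = 24964)
(O - 14109) + C = (-28897 - 14109) + 24964 = -43006 + 24964 = -18042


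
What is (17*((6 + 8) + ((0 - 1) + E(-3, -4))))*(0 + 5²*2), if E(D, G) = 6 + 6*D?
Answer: 850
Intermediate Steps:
(17*((6 + 8) + ((0 - 1) + E(-3, -4))))*(0 + 5²*2) = (17*((6 + 8) + ((0 - 1) + (6 + 6*(-3)))))*(0 + 5²*2) = (17*(14 + (-1 + (6 - 18))))*(0 + 25*2) = (17*(14 + (-1 - 12)))*(0 + 50) = (17*(14 - 13))*50 = (17*1)*50 = 17*50 = 850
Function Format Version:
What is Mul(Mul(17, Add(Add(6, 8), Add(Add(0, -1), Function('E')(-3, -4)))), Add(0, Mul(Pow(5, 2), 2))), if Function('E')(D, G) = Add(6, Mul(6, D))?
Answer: 850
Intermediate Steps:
Mul(Mul(17, Add(Add(6, 8), Add(Add(0, -1), Function('E')(-3, -4)))), Add(0, Mul(Pow(5, 2), 2))) = Mul(Mul(17, Add(Add(6, 8), Add(Add(0, -1), Add(6, Mul(6, -3))))), Add(0, Mul(Pow(5, 2), 2))) = Mul(Mul(17, Add(14, Add(-1, Add(6, -18)))), Add(0, Mul(25, 2))) = Mul(Mul(17, Add(14, Add(-1, -12))), Add(0, 50)) = Mul(Mul(17, Add(14, -13)), 50) = Mul(Mul(17, 1), 50) = Mul(17, 50) = 850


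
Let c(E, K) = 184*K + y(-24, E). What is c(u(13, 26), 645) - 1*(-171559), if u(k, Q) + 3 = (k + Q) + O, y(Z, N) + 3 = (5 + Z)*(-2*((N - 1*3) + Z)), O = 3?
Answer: 290692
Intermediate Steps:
y(Z, N) = -3 + (5 + Z)*(6 - 2*N - 2*Z) (y(Z, N) = -3 + (5 + Z)*(-2*((N - 1*3) + Z)) = -3 + (5 + Z)*(-2*((N - 3) + Z)) = -3 + (5 + Z)*(-2*((-3 + N) + Z)) = -3 + (5 + Z)*(-2*(-3 + N + Z)) = -3 + (5 + Z)*(6 - 2*N - 2*Z))
u(k, Q) = Q + k (u(k, Q) = -3 + ((k + Q) + 3) = -3 + ((Q + k) + 3) = -3 + (3 + Q + k) = Q + k)
c(E, K) = -1029 + 38*E + 184*K (c(E, K) = 184*K + (27 - 10*E - 4*(-24) - 2*(-24)² - 2*E*(-24)) = 184*K + (27 - 10*E + 96 - 2*576 + 48*E) = 184*K + (27 - 10*E + 96 - 1152 + 48*E) = 184*K + (-1029 + 38*E) = -1029 + 38*E + 184*K)
c(u(13, 26), 645) - 1*(-171559) = (-1029 + 38*(26 + 13) + 184*645) - 1*(-171559) = (-1029 + 38*39 + 118680) + 171559 = (-1029 + 1482 + 118680) + 171559 = 119133 + 171559 = 290692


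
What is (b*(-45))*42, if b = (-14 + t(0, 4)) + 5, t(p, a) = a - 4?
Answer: 17010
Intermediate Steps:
t(p, a) = -4 + a
b = -9 (b = (-14 + (-4 + 4)) + 5 = (-14 + 0) + 5 = -14 + 5 = -9)
(b*(-45))*42 = -9*(-45)*42 = 405*42 = 17010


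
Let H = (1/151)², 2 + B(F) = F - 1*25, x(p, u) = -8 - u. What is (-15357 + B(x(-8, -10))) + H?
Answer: -350724981/22801 ≈ -15382.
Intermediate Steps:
B(F) = -27 + F (B(F) = -2 + (F - 1*25) = -2 + (F - 25) = -2 + (-25 + F) = -27 + F)
H = 1/22801 (H = (1/151)² = 1/22801 ≈ 4.3858e-5)
(-15357 + B(x(-8, -10))) + H = (-15357 + (-27 + (-8 - 1*(-10)))) + 1/22801 = (-15357 + (-27 + (-8 + 10))) + 1/22801 = (-15357 + (-27 + 2)) + 1/22801 = (-15357 - 25) + 1/22801 = -15382 + 1/22801 = -350724981/22801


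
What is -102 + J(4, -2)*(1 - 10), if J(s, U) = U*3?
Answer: -48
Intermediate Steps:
J(s, U) = 3*U
-102 + J(4, -2)*(1 - 10) = -102 + (3*(-2))*(1 - 10) = -102 - 6*(-9) = -102 + 54 = -48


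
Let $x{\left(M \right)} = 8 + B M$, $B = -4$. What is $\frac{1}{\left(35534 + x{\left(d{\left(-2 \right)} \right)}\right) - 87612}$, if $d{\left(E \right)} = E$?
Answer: $- \frac{1}{52062} \approx -1.9208 \cdot 10^{-5}$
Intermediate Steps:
$x{\left(M \right)} = 8 - 4 M$
$\frac{1}{\left(35534 + x{\left(d{\left(-2 \right)} \right)}\right) - 87612} = \frac{1}{\left(35534 + \left(8 - -8\right)\right) - 87612} = \frac{1}{\left(35534 + \left(8 + 8\right)\right) - 87612} = \frac{1}{\left(35534 + 16\right) - 87612} = \frac{1}{35550 - 87612} = \frac{1}{-52062} = - \frac{1}{52062}$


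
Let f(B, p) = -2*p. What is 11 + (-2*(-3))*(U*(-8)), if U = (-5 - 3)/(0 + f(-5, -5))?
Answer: 247/5 ≈ 49.400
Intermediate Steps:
U = -⅘ (U = (-5 - 3)/(0 - 2*(-5)) = -8/(0 + 10) = -8/10 = -8*⅒ = -⅘ ≈ -0.80000)
11 + (-2*(-3))*(U*(-8)) = 11 + (-2*(-3))*(-⅘*(-8)) = 11 + 6*(32/5) = 11 + 192/5 = 247/5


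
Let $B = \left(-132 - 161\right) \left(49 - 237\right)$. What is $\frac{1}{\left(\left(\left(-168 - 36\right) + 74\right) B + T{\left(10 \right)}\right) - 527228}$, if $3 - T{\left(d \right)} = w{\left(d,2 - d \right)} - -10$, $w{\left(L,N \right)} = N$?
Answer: $- \frac{1}{7688147} \approx -1.3007 \cdot 10^{-7}$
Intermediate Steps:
$B = 55084$ ($B = \left(-293\right) \left(-188\right) = 55084$)
$T{\left(d \right)} = -9 + d$ ($T{\left(d \right)} = 3 - \left(\left(2 - d\right) - -10\right) = 3 - \left(\left(2 - d\right) + 10\right) = 3 - \left(12 - d\right) = 3 + \left(-12 + d\right) = -9 + d$)
$\frac{1}{\left(\left(\left(-168 - 36\right) + 74\right) B + T{\left(10 \right)}\right) - 527228} = \frac{1}{\left(\left(\left(-168 - 36\right) + 74\right) 55084 + \left(-9 + 10\right)\right) - 527228} = \frac{1}{\left(\left(-204 + 74\right) 55084 + 1\right) - 527228} = \frac{1}{\left(\left(-130\right) 55084 + 1\right) - 527228} = \frac{1}{\left(-7160920 + 1\right) - 527228} = \frac{1}{-7160919 - 527228} = \frac{1}{-7688147} = - \frac{1}{7688147}$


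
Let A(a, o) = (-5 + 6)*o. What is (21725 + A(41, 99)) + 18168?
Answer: 39992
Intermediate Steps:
A(a, o) = o (A(a, o) = 1*o = o)
(21725 + A(41, 99)) + 18168 = (21725 + 99) + 18168 = 21824 + 18168 = 39992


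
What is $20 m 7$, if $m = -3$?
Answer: $-420$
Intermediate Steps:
$20 m 7 = 20 \left(-3\right) 7 = \left(-60\right) 7 = -420$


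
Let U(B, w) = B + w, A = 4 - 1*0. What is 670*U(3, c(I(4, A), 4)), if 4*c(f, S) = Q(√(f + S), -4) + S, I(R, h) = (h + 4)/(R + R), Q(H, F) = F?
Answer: 2010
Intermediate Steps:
A = 4 (A = 4 + 0 = 4)
I(R, h) = (4 + h)/(2*R) (I(R, h) = (4 + h)/((2*R)) = (4 + h)*(1/(2*R)) = (4 + h)/(2*R))
c(f, S) = -1 + S/4 (c(f, S) = (-4 + S)/4 = -1 + S/4)
670*U(3, c(I(4, A), 4)) = 670*(3 + (-1 + (¼)*4)) = 670*(3 + (-1 + 1)) = 670*(3 + 0) = 670*3 = 2010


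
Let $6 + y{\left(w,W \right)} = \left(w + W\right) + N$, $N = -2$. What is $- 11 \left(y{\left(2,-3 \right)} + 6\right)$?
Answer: $33$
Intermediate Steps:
$y{\left(w,W \right)} = -8 + W + w$ ($y{\left(w,W \right)} = -6 - \left(2 - W - w\right) = -6 + \left(-2 + W + w\right) = -8 + W + w$)
$- 11 \left(y{\left(2,-3 \right)} + 6\right) = - 11 \left(\left(-8 - 3 + 2\right) + 6\right) = - 11 \left(-9 + 6\right) = \left(-11\right) \left(-3\right) = 33$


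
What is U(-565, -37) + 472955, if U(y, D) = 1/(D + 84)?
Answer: 22228886/47 ≈ 4.7296e+5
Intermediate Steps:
U(y, D) = 1/(84 + D)
U(-565, -37) + 472955 = 1/(84 - 37) + 472955 = 1/47 + 472955 = 22228886/47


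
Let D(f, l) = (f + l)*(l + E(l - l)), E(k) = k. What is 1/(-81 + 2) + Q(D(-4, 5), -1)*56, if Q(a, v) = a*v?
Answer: -22121/79 ≈ -280.01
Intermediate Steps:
D(f, l) = l*(f + l) (D(f, l) = (f + l)*(l + (l - l)) = (f + l)*(l + 0) = (f + l)*l = l*(f + l))
1/(-81 + 2) + Q(D(-4, 5), -1)*56 = 1/(-81 + 2) + ((5*(-4 + 5))*(-1))*56 = 1/(-79) + ((5*1)*(-1))*56 = -1/79 + (5*(-1))*56 = -1/79 - 5*56 = -1/79 - 280 = -22121/79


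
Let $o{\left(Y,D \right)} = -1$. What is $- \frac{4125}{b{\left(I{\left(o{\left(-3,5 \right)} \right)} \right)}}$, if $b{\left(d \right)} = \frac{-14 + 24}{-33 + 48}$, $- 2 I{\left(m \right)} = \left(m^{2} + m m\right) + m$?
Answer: $- \frac{12375}{2} \approx -6187.5$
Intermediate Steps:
$I{\left(m \right)} = - m^{2} - \frac{m}{2}$ ($I{\left(m \right)} = - \frac{\left(m^{2} + m m\right) + m}{2} = - \frac{\left(m^{2} + m^{2}\right) + m}{2} = - \frac{2 m^{2} + m}{2} = - \frac{m + 2 m^{2}}{2} = - m^{2} - \frac{m}{2}$)
$b{\left(d \right)} = \frac{2}{3}$ ($b{\left(d \right)} = \frac{10}{15} = 10 \cdot \frac{1}{15} = \frac{2}{3}$)
$- \frac{4125}{b{\left(I{\left(o{\left(-3,5 \right)} \right)} \right)}} = - \frac{4125}{\frac{2}{3}} = \left(-4125\right) \frac{3}{2} = - \frac{12375}{2}$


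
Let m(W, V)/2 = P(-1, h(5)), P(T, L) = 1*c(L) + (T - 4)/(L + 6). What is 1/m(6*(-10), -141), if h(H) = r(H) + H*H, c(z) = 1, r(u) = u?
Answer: 18/31 ≈ 0.58065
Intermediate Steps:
h(H) = H + H² (h(H) = H + H*H = H + H²)
P(T, L) = 1 + (-4 + T)/(6 + L) (P(T, L) = 1*1 + (T - 4)/(L + 6) = 1 + (-4 + T)/(6 + L))
m(W, V) = 31/18 (m(W, V) = 2*((2 + 5*(1 + 5) - 1)/(6 + 5*(1 + 5))) = 2*((2 + 5*6 - 1)/(6 + 5*6)) = 2*((2 + 30 - 1)/(6 + 30)) = 2*(31/36) = 31/18)
1/m(6*(-10), -141) = 1/(31/18) = 18/31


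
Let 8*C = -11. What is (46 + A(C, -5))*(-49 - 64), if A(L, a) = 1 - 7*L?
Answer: -51189/8 ≈ -6398.6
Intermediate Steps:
C = -11/8 (C = (1/8)*(-11) = -11/8 ≈ -1.3750)
A(L, a) = 1 - 7*L
(46 + A(C, -5))*(-49 - 64) = (46 + (1 - 7*(-11/8)))*(-49 - 64) = (46 + (1 + 77/8))*(-113) = (46 + 85/8)*(-113) = (453/8)*(-113) = -51189/8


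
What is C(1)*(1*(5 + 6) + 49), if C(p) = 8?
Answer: 480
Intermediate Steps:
C(1)*(1*(5 + 6) + 49) = 8*(1*(5 + 6) + 49) = 8*(1*11 + 49) = 8*(11 + 49) = 8*60 = 480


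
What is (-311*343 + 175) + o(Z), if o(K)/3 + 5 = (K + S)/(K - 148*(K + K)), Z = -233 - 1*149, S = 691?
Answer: -12002949043/112690 ≈ -1.0651e+5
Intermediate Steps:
Z = -382 (Z = -233 - 149 = -382)
o(K) = -15 - 3*(691 + K)/(295*K) (o(K) = -15 + 3*((K + 691)/(K - 148*(K + K))) = -15 + 3*((691 + K)/(K - 296*K)) = -15 + 3*((691 + K)/((-295*K))) = -15 + 3*((691 + K)*(-1/(295*K))) = -15 + 3*(-(691 + K)/(295*K)) = -15 - 3*(691 + K)/(295*K))
(-311*343 + 175) + o(Z) = (-311*343 + 175) + (3/295)*(-691 - 1476*(-382))/(-382) = (-106673 + 175) + (3/295)*(-1/382)*(-691 + 563832) = -106498 + (3/295)*(-1/382)*563141 = -106498 - 1689423/112690 = -12002949043/112690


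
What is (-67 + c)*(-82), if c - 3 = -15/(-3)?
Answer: 4838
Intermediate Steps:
c = 8 (c = 3 - 15/(-3) = 3 - 15*(-1/3) = 3 + 5 = 8)
(-67 + c)*(-82) = (-67 + 8)*(-82) = -59*(-82) = 4838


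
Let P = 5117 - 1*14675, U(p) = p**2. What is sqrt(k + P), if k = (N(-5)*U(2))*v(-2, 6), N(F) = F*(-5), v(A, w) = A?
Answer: I*sqrt(9758) ≈ 98.783*I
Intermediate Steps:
N(F) = -5*F
P = -9558 (P = 5117 - 14675 = -9558)
k = -200 (k = (-5*(-5)*2**2)*(-2) = (25*4)*(-2) = 100*(-2) = -200)
sqrt(k + P) = sqrt(-200 - 9558) = sqrt(-9758) = I*sqrt(9758)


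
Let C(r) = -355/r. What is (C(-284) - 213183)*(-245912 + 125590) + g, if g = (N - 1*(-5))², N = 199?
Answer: 51300992279/2 ≈ 2.5650e+10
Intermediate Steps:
g = 41616 (g = (199 - 1*(-5))² = (199 + 5)² = 204² = 41616)
(C(-284) - 213183)*(-245912 + 125590) + g = (-355/(-284) - 213183)*(-245912 + 125590) + 41616 = (-355*(-1/284) - 213183)*(-120322) + 41616 = (5/4 - 213183)*(-120322) + 41616 = -852727/4*(-120322) + 41616 = 51300909047/2 + 41616 = 51300992279/2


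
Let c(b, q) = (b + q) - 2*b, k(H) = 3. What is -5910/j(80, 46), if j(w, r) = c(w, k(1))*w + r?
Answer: 985/1019 ≈ 0.96663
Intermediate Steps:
c(b, q) = q - b
j(w, r) = r + w*(3 - w) (j(w, r) = (3 - w)*w + r = w*(3 - w) + r = r + w*(3 - w))
-5910/j(80, 46) = -5910/(46 - 1*80*(-3 + 80)) = -5910/(46 - 1*80*77) = -5910/(46 - 6160) = -5910/(-6114) = -5910*(-1/6114) = 985/1019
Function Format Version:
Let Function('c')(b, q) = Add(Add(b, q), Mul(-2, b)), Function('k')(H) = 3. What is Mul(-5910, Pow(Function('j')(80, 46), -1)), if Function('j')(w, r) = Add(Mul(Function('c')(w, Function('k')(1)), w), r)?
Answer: Rational(985, 1019) ≈ 0.96663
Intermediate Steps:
Function('c')(b, q) = Add(q, Mul(-1, b))
Function('j')(w, r) = Add(r, Mul(w, Add(3, Mul(-1, w)))) (Function('j')(w, r) = Add(Mul(Add(3, Mul(-1, w)), w), r) = Add(Mul(w, Add(3, Mul(-1, w))), r) = Add(r, Mul(w, Add(3, Mul(-1, w)))))
Mul(-5910, Pow(Function('j')(80, 46), -1)) = Mul(-5910, Pow(Add(46, Mul(-1, 80, Add(-3, 80))), -1)) = Mul(-5910, Pow(Add(46, Mul(-1, 80, 77)), -1)) = Mul(-5910, Pow(Add(46, -6160), -1)) = Mul(-5910, Pow(-6114, -1)) = Mul(-5910, Rational(-1, 6114)) = Rational(985, 1019)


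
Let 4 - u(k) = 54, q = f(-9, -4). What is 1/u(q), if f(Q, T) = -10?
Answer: -1/50 ≈ -0.020000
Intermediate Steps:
q = -10
u(k) = -50 (u(k) = 4 - 1*54 = 4 - 54 = -50)
1/u(q) = 1/(-50) = -1/50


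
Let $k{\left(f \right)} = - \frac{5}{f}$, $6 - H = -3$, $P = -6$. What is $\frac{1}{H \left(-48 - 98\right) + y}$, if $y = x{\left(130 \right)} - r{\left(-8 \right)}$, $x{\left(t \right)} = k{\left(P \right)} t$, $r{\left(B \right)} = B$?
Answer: $- \frac{3}{3593} \approx -0.00083496$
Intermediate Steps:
$H = 9$ ($H = 6 - -3 = 6 + 3 = 9$)
$x{\left(t \right)} = \frac{5 t}{6}$ ($x{\left(t \right)} = - \frac{5}{-6} t = \left(-5\right) \left(- \frac{1}{6}\right) t = \frac{5 t}{6}$)
$y = \frac{349}{3}$ ($y = \frac{5}{6} \cdot 130 - -8 = \frac{325}{3} + 8 = \frac{349}{3} \approx 116.33$)
$\frac{1}{H \left(-48 - 98\right) + y} = \frac{1}{9 \left(-48 - 98\right) + \frac{349}{3}} = \frac{1}{9 \left(-146\right) + \frac{349}{3}} = \frac{1}{-1314 + \frac{349}{3}} = \frac{1}{- \frac{3593}{3}} = - \frac{3}{3593}$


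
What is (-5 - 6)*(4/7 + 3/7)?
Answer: -11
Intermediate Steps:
(-5 - 6)*(4/7 + 3/7) = -11*(4*(1/7) + 3*(1/7)) = -11*(4/7 + 3/7) = -11*1 = -11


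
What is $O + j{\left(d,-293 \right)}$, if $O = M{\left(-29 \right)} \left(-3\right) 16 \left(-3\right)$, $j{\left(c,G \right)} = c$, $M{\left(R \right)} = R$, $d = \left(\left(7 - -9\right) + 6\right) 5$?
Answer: $-4066$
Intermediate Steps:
$d = 110$ ($d = \left(\left(7 + \left(12 - 3\right)\right) + 6\right) 5 = \left(\left(7 + 9\right) + 6\right) 5 = \left(16 + 6\right) 5 = 22 \cdot 5 = 110$)
$O = -4176$ ($O = - 29 \left(-3\right) 16 \left(-3\right) = - 29 \left(\left(-48\right) \left(-3\right)\right) = \left(-29\right) 144 = -4176$)
$O + j{\left(d,-293 \right)} = -4176 + 110 = -4066$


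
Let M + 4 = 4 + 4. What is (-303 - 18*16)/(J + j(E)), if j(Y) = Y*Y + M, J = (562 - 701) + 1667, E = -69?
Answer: -591/6293 ≈ -0.093914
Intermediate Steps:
M = 4 (M = -4 + (4 + 4) = -4 + 8 = 4)
J = 1528 (J = -139 + 1667 = 1528)
j(Y) = 4 + Y**2 (j(Y) = Y*Y + 4 = Y**2 + 4 = 4 + Y**2)
(-303 - 18*16)/(J + j(E)) = (-303 - 18*16)/(1528 + (4 + (-69)**2)) = (-303 - 288)/(1528 + (4 + 4761)) = -591/(1528 + 4765) = -591/6293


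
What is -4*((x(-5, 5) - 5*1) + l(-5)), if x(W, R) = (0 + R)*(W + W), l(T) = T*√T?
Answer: 220 + 20*I*√5 ≈ 220.0 + 44.721*I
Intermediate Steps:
l(T) = T^(3/2)
x(W, R) = 2*R*W (x(W, R) = R*(2*W) = 2*R*W)
-4*((x(-5, 5) - 5*1) + l(-5)) = -4*((2*5*(-5) - 5*1) + (-5)^(3/2)) = -4*((-50 - 5) - 5*I*√5) = -4*(-55 - 5*I*√5) = 220 + 20*I*√5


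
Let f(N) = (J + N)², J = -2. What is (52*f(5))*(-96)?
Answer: -44928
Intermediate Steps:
f(N) = (-2 + N)²
(52*f(5))*(-96) = (52*(-2 + 5)²)*(-96) = (52*3²)*(-96) = (52*9)*(-96) = 468*(-96) = -44928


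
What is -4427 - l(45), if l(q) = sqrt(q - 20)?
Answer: -4432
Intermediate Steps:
l(q) = sqrt(-20 + q)
-4427 - l(45) = -4427 - sqrt(-20 + 45) = -4427 - sqrt(25) = -4427 - 1*5 = -4427 - 5 = -4432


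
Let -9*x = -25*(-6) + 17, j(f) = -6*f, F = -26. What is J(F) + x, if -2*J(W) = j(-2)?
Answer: -221/9 ≈ -24.556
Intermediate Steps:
J(W) = -6 (J(W) = -(-3)*(-2) = -1/2*12 = -6)
x = -167/9 (x = -(-25*(-6) + 17)/9 = -(150 + 17)/9 = -1/9*167 = -167/9 ≈ -18.556)
J(F) + x = -6 - 167/9 = -221/9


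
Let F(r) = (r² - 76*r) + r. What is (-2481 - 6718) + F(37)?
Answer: -10605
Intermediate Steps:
F(r) = r² - 75*r
(-2481 - 6718) + F(37) = (-2481 - 6718) + 37*(-75 + 37) = -9199 + 37*(-38) = -9199 - 1406 = -10605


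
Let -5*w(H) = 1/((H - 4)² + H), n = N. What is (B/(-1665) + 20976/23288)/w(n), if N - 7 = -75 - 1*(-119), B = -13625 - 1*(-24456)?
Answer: 61389308860/969363 ≈ 63330.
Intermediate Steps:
B = 10831 (B = -13625 + 24456 = 10831)
N = 51 (N = 7 + (-75 - 1*(-119)) = 7 + (-75 + 119) = 7 + 44 = 51)
n = 51
w(H) = -1/(5*(H + (-4 + H)²)) (w(H) = -1/(5*((H - 4)² + H)) = -1/(5*((-4 + H)² + H)) = -1/(5*(H + (-4 + H)²)))
(B/(-1665) + 20976/23288)/w(n) = (10831/(-1665) + 20976/23288)/((-1/(5*51 + 5*(-4 + 51)²))) = (10831*(-1/1665) + 20976*(1/23288))/((-1/(255 + 5*47²))) = (-10831/1665 + 2622/2911)/((-1/(255 + 5*2209))) = -27163411/(4846815*((-1/(255 + 11045)))) = -27163411/(4846815*((-1/11300))) = -27163411/(4846815*((-1*1/11300))) = -27163411/(4846815*(-1/11300)) = -27163411/4846815*(-11300) = 61389308860/969363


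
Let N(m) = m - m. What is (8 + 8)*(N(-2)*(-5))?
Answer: 0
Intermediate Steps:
N(m) = 0
(8 + 8)*(N(-2)*(-5)) = (8 + 8)*(0*(-5)) = 16*0 = 0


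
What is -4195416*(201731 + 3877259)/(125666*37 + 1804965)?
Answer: -17113059909840/6454607 ≈ -2.6513e+6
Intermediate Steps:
-4195416*(201731 + 3877259)/(125666*37 + 1804965) = -4195416*4078990/(4649642 + 1804965) = -4195416/(6454607*(1/4078990)) = -4195416/6454607/4078990 = -4195416*4078990/6454607 = -17113059909840/6454607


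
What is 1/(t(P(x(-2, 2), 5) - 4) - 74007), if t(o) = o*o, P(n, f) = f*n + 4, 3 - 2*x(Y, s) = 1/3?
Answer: -9/665663 ≈ -1.3520e-5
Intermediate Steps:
x(Y, s) = 4/3 (x(Y, s) = 3/2 - ½/3 = 3/2 - ½*⅓ = 3/2 - ⅙ = 4/3)
P(n, f) = 4 + f*n
t(o) = o²
1/(t(P(x(-2, 2), 5) - 4) - 74007) = 1/(((4 + 5*(4/3)) - 4)² - 74007) = 1/(((4 + 20/3) - 4)² - 74007) = 1/((32/3 - 4)² - 74007) = 1/((20/3)² - 74007) = 1/(400/9 - 74007) = 1/(-665663/9) = -9/665663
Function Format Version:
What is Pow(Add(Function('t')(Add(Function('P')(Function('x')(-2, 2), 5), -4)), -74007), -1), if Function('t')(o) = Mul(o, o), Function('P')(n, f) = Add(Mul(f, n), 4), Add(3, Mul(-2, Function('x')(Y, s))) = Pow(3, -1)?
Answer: Rational(-9, 665663) ≈ -1.3520e-5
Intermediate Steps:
Function('x')(Y, s) = Rational(4, 3) (Function('x')(Y, s) = Add(Rational(3, 2), Mul(Rational(-1, 2), Pow(3, -1))) = Add(Rational(3, 2), Mul(Rational(-1, 2), Rational(1, 3))) = Add(Rational(3, 2), Rational(-1, 6)) = Rational(4, 3))
Function('P')(n, f) = Add(4, Mul(f, n))
Function('t')(o) = Pow(o, 2)
Pow(Add(Function('t')(Add(Function('P')(Function('x')(-2, 2), 5), -4)), -74007), -1) = Pow(Add(Pow(Add(Add(4, Mul(5, Rational(4, 3))), -4), 2), -74007), -1) = Pow(Add(Pow(Add(Add(4, Rational(20, 3)), -4), 2), -74007), -1) = Pow(Add(Pow(Add(Rational(32, 3), -4), 2), -74007), -1) = Pow(Add(Pow(Rational(20, 3), 2), -74007), -1) = Pow(Add(Rational(400, 9), -74007), -1) = Pow(Rational(-665663, 9), -1) = Rational(-9, 665663)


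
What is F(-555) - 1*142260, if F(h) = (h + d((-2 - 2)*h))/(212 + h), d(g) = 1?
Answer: -48794626/343 ≈ -1.4226e+5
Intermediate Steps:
F(h) = (1 + h)/(212 + h) (F(h) = (h + 1)/(212 + h) = (1 + h)/(212 + h))
F(-555) - 1*142260 = (1 - 555)/(212 - 555) - 1*142260 = -554/(-343) - 142260 = -1/343*(-554) - 142260 = 554/343 - 142260 = -48794626/343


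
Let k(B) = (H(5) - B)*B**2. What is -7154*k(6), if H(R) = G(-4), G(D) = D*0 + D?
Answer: 2575440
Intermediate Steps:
G(D) = D (G(D) = 0 + D = D)
H(R) = -4
k(B) = B**2*(-4 - B) (k(B) = (-4 - B)*B**2 = B**2*(-4 - B))
-7154*k(6) = -7154*6**2*(-4 - 1*6) = -257544*(-4 - 6) = -257544*(-10) = -7154*(-360) = 2575440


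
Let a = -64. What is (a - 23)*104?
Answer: -9048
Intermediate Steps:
(a - 23)*104 = (-64 - 23)*104 = -87*104 = -9048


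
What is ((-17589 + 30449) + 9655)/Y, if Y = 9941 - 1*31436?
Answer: -1501/1433 ≈ -1.0475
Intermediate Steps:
Y = -21495 (Y = 9941 - 31436 = -21495)
((-17589 + 30449) + 9655)/Y = ((-17589 + 30449) + 9655)/(-21495) = (12860 + 9655)*(-1/21495) = 22515*(-1/21495) = -1501/1433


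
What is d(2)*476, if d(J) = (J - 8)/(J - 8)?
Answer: 476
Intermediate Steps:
d(J) = 1 (d(J) = (-8 + J)/(-8 + J) = 1)
d(2)*476 = 1*476 = 476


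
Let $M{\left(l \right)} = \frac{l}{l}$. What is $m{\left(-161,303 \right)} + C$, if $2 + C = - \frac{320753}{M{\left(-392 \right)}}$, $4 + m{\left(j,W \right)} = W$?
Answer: $-320456$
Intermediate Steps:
$M{\left(l \right)} = 1$
$m{\left(j,W \right)} = -4 + W$
$C = -320755$ ($C = -2 - \frac{320753}{1} = -2 - 320753 = -320755$)
$m{\left(-161,303 \right)} + C = \left(-4 + 303\right) - 320755 = 299 - 320755 = -320456$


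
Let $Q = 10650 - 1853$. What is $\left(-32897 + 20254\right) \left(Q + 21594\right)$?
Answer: $-384233413$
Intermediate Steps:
$Q = 8797$ ($Q = 10650 - 1853 = 8797$)
$\left(-32897 + 20254\right) \left(Q + 21594\right) = \left(-32897 + 20254\right) \left(8797 + 21594\right) = \left(-12643\right) 30391 = -384233413$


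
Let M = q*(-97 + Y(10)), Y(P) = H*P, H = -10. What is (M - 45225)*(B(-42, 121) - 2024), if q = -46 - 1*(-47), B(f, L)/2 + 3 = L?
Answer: 81214536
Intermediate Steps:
B(f, L) = -6 + 2*L
Y(P) = -10*P
q = 1 (q = -46 + 47 = 1)
M = -197 (M = 1*(-97 - 10*10) = 1*(-97 - 100) = 1*(-197) = -197)
(M - 45225)*(B(-42, 121) - 2024) = (-197 - 45225)*((-6 + 2*121) - 2024) = -45422*((-6 + 242) - 2024) = -45422*(236 - 2024) = -45422*(-1788) = 81214536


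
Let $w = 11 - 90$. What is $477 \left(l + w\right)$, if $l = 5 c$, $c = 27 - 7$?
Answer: $10017$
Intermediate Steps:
$c = 20$
$w = -79$
$l = 100$ ($l = 5 \cdot 20 = 100$)
$477 \left(l + w\right) = 477 \left(100 - 79\right) = 477 \cdot 21 = 10017$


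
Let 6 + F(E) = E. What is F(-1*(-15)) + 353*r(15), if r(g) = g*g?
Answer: 79434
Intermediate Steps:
F(E) = -6 + E
r(g) = g**2
F(-1*(-15)) + 353*r(15) = (-6 - 1*(-15)) + 353*15**2 = (-6 + 15) + 353*225 = 9 + 79425 = 79434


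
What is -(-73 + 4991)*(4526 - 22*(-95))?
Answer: -32537488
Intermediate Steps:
-(-73 + 4991)*(4526 - 22*(-95)) = -4918*(4526 + 2090) = -4918*6616 = -1*32537488 = -32537488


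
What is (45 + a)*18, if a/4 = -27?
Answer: -1134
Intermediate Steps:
a = -108 (a = 4*(-27) = -108)
(45 + a)*18 = (45 - 108)*18 = -63*18 = -1134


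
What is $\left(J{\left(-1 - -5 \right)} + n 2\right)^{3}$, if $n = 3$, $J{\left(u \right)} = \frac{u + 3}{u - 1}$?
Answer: $\frac{15625}{27} \approx 578.7$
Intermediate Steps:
$J{\left(u \right)} = \frac{3 + u}{-1 + u}$
$\left(J{\left(-1 - -5 \right)} + n 2\right)^{3} = \left(\frac{3 - -4}{-1 - -4} + 3 \cdot 2\right)^{3} = \left(\frac{3 + \left(-1 + 5\right)}{-1 + \left(-1 + 5\right)} + 6\right)^{3} = \left(\frac{3 + 4}{-1 + 4} + 6\right)^{3} = \left(\frac{1}{3} \cdot 7 + 6\right)^{3} = \left(\frac{7}{3} + 6\right)^{3} = \left(\frac{25}{3}\right)^{3} = \frac{15625}{27}$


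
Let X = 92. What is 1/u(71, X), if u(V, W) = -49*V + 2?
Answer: -1/3477 ≈ -0.00028760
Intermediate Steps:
u(V, W) = 2 - 49*V
1/u(71, X) = 1/(2 - 49*71) = 1/(2 - 3479) = 1/(-3477) = -1/3477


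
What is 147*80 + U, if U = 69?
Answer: 11829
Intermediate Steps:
147*80 + U = 147*80 + 69 = 11760 + 69 = 11829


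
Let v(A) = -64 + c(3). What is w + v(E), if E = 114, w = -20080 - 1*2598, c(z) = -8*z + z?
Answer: -22763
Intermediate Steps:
c(z) = -7*z
w = -22678 (w = -20080 - 2598 = -22678)
v(A) = -85 (v(A) = -64 - 7*3 = -64 - 21 = -85)
w + v(E) = -22678 - 85 = -22763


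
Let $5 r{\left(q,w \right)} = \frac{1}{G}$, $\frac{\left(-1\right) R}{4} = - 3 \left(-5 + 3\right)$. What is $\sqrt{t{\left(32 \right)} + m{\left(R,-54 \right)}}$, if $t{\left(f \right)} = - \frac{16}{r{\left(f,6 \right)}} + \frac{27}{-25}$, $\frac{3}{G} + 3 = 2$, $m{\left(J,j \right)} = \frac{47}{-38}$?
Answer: $\frac{\sqrt{8580362}}{190} \approx 15.417$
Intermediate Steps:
$R = -24$ ($R = - 4 \left(- 3 \left(-5 + 3\right)\right) = - 4 \left(\left(-3\right) \left(-2\right)\right) = \left(-4\right) 6 = -24$)
$m{\left(J,j \right)} = - \frac{47}{38}$ ($m{\left(J,j \right)} = 47 \left(- \frac{1}{38}\right) = - \frac{47}{38}$)
$G = -3$ ($G = \frac{3}{-3 + 2} = \frac{3}{-1} = 3 \left(-1\right) = -3$)
$r{\left(q,w \right)} = - \frac{1}{15}$ ($r{\left(q,w \right)} = \frac{1}{5 \left(-3\right)} = \frac{1}{5} \left(- \frac{1}{3}\right) = - \frac{1}{15}$)
$t{\left(f \right)} = \frac{5973}{25}$ ($t{\left(f \right)} = - \frac{16}{- \frac{1}{15}} + \frac{27}{-25} = \left(-16\right) \left(-15\right) + 27 \left(- \frac{1}{25}\right) = 240 - \frac{27}{25} = \frac{5973}{25}$)
$\sqrt{t{\left(32 \right)} + m{\left(R,-54 \right)}} = \sqrt{\frac{5973}{25} - \frac{47}{38}} = \sqrt{\frac{225799}{950}} = \frac{\sqrt{8580362}}{190}$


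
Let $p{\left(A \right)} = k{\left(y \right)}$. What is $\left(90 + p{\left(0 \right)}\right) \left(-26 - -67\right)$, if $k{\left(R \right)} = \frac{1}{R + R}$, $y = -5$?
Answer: $\frac{36859}{10} \approx 3685.9$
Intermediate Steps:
$k{\left(R \right)} = \frac{1}{2 R}$
$p{\left(A \right)} = - \frac{1}{10}$ ($p{\left(A \right)} = \frac{1}{2 \left(-5\right)} = \frac{1}{2} \left(- \frac{1}{5}\right) = - \frac{1}{10}$)
$\left(90 + p{\left(0 \right)}\right) \left(-26 - -67\right) = \left(90 - \frac{1}{10}\right) \left(-26 - -67\right) = \frac{899 \left(-26 + 67\right)}{10} = \frac{899}{10} \cdot 41 = \frac{36859}{10}$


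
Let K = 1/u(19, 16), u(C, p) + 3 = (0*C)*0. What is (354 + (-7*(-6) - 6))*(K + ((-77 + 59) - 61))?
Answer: -30940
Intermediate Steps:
u(C, p) = -3 (u(C, p) = -3 + (0*C)*0 = -3 + 0*0 = -3 + 0 = -3)
K = -1/3 (K = 1/(-3) = -1/3 ≈ -0.33333)
(354 + (-7*(-6) - 6))*(K + ((-77 + 59) - 61)) = (354 + (-7*(-6) - 6))*(-1/3 + ((-77 + 59) - 61)) = (354 + (42 - 6))*(-1/3 + (-18 - 61)) = (354 + 36)*(-1/3 - 79) = 390*(-238/3) = -30940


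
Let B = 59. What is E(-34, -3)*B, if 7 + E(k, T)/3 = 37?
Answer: 5310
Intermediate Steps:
E(k, T) = 90 (E(k, T) = -21 + 3*37 = -21 + 111 = 90)
E(-34, -3)*B = 90*59 = 5310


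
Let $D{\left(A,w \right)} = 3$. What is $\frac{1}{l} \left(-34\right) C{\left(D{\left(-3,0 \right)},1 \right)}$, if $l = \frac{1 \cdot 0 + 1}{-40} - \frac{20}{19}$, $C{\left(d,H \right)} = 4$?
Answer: $\frac{103360}{819} \approx 126.2$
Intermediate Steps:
$l = - \frac{819}{760}$ ($l = \left(0 + 1\right) \left(- \frac{1}{40}\right) - \frac{20}{19} = 1 \left(- \frac{1}{40}\right) - \frac{20}{19} = - \frac{1}{40} - \frac{20}{19} = - \frac{819}{760} \approx -1.0776$)
$\frac{1}{l} \left(-34\right) C{\left(D{\left(-3,0 \right)},1 \right)} = \frac{1}{- \frac{819}{760}} \left(-34\right) 4 = \left(- \frac{760}{819}\right) \left(-34\right) 4 = \frac{25840}{819} \cdot 4 = \frac{103360}{819}$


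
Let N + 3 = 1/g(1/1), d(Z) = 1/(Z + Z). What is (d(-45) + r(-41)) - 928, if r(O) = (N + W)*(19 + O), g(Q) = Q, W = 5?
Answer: -89461/90 ≈ -994.01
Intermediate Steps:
d(Z) = 1/(2*Z)
N = -2 (N = -3 + 1/(1/1) = -3 + 1/1 = -3 + 1 = -2)
r(O) = 57 + 3*O (r(O) = (-2 + 5)*(19 + O) = 3*(19 + O) = 57 + 3*O)
(d(-45) + r(-41)) - 928 = ((1/2)/(-45) + (57 + 3*(-41))) - 928 = ((1/2)*(-1/45) + (57 - 123)) - 928 = (-1/90 - 66) - 928 = -5941/90 - 928 = -89461/90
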